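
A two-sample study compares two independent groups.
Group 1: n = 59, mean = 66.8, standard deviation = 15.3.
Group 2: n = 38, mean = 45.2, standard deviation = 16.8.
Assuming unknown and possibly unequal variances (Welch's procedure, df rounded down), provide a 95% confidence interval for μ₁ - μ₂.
(14.87, 28.33)

Difference: x̄₁ - x̄₂ = 21.60
SE = √(s₁²/n₁ + s₂²/n₂) = √(15.3²/59 + 16.8²/38) = 3.3756
df = 73.68 → 73 (Welch–Satterthwaite, rounded down)
t* = 1.993

CI: 21.60 ± 1.993 · 3.3756 = 21.60 ± 6.73 = (14.87, 28.33)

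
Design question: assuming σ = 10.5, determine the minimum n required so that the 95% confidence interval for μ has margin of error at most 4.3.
n ≥ 23

For margin E ≤ 4.3:
n ≥ (z* · σ / E)²
n ≥ (1.960 · 10.5 / 4.3)²
n ≥ 22.91

Minimum n = 23 (rounding up)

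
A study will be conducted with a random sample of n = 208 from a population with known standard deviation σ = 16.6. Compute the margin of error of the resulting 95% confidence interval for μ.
Margin of error = 2.26

Margin of error = z* · σ/√n
= 1.960 · 16.6/√208
= 1.960 · 16.6/14.4222
= 2.26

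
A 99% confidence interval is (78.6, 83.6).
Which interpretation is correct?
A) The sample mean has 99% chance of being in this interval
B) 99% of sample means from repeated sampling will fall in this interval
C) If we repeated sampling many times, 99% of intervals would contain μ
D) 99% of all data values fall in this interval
C

A) Wrong — x̄ is observed and sits in the interval by construction.
B) Wrong — coverage applies to intervals containing μ, not to future x̄ values.
C) Correct — this is the frequentist long-run coverage interpretation.
D) Wrong — a CI is about the parameter μ, not individual data values.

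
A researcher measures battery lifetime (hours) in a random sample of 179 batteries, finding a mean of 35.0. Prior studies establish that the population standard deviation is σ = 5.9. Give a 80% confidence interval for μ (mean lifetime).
(34.43, 35.57)

z-interval (σ known):
z* = 1.282 for 80% confidence

Margin of error = z* · σ/√n = 1.282 · 5.9/√179 = 0.57

CI: (35.0 - 0.57, 35.0 + 0.57) = (34.43, 35.57)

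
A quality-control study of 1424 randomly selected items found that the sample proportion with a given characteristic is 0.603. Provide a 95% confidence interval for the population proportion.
(0.578, 0.628)

Proportion CI:
SE = √(p̂(1-p̂)/n) = √(0.603 · 0.397 / 1424) = 0.01297

z* = 1.960
Margin = z* · SE = 1.960 · 0.01297 = 0.0254

CI: 0.603 ± 0.0254 = (0.578, 0.628)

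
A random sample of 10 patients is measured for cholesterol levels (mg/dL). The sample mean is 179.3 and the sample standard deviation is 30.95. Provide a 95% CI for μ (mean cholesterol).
(157.16, 201.44)

t-interval (σ unknown):
df = n - 1 = 9
t* = 2.262 for 95% confidence

Margin of error = t* · s/√n = 2.262 · 30.95/√10 = 22.14

CI: (157.16, 201.44)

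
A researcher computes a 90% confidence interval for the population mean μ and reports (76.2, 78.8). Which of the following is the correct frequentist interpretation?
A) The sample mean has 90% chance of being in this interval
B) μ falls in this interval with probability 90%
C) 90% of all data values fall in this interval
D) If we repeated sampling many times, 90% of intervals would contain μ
D

A) Wrong — x̄ is observed and sits in the interval by construction.
B) Wrong — μ is fixed; the randomness lives in the interval, not in μ.
C) Wrong — a CI is about the parameter μ, not individual data values.
D) Correct — this is the frequentist long-run coverage interpretation.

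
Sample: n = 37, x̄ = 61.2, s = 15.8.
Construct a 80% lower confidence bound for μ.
μ ≥ 58.99

Lower bound (one-sided):
t* = 0.852 (one-sided for 80%)
Lower bound = x̄ - t* · s/√n = 61.2 - 0.852 · 15.8/√37 = 58.99

We are 80% confident that μ ≥ 58.99.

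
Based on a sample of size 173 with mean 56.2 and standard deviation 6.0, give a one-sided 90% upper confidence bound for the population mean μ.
μ ≤ 56.79

Upper bound (one-sided):
t* = 1.286 (one-sided for 90%)
Upper bound = x̄ + t* · s/√n = 56.2 + 1.286 · 6.0/√173 = 56.79

We are 90% confident that μ ≤ 56.79.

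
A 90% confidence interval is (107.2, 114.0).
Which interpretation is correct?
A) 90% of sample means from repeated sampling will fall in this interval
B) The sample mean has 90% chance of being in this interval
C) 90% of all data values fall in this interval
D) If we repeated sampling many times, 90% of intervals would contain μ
D

A) Wrong — coverage applies to intervals containing μ, not to future x̄ values.
B) Wrong — x̄ is observed and sits in the interval by construction.
C) Wrong — a CI is about the parameter μ, not individual data values.
D) Correct — this is the frequentist long-run coverage interpretation.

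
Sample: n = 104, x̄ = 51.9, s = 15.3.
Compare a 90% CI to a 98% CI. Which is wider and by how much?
98% CI is wider by 2.11

df = 103
90% CI: t* = 1.660, (49.41, 54.39), width = 2 · t* · s/√n = 4.98
98% CI: t* = 2.363, (48.35, 55.45), width = 2 · t* · s/√n = 7.09

The 98% CI is wider by 7.09 - 4.98 = 2.11.
Higher confidence requires a wider interval.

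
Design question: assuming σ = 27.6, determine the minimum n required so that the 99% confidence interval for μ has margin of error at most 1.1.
n ≥ 4178

For margin E ≤ 1.1:
n ≥ (z* · σ / E)²
n ≥ (2.576 · 27.6 / 1.1)²
n ≥ 4177.58

Minimum n = 4178 (rounding up)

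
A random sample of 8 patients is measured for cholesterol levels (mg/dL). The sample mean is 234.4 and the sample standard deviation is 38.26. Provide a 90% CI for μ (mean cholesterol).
(208.77, 260.03)

t-interval (σ unknown):
df = n - 1 = 7
t* = 1.895 for 90% confidence

Margin of error = t* · s/√n = 1.895 · 38.26/√8 = 25.63

CI: (208.77, 260.03)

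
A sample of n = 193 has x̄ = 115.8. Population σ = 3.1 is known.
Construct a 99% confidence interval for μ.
(115.23, 116.37)

z-interval (σ known):
z* = 2.576 for 99% confidence

Margin of error = z* · σ/√n = 2.576 · 3.1/√193 = 0.57

CI: (115.8 - 0.57, 115.8 + 0.57) = (115.23, 116.37)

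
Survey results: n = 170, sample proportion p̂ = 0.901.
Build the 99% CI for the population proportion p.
(0.842, 0.960)

Proportion CI:
SE = √(p̂(1-p̂)/n) = √(0.901 · 0.099 / 170) = 0.02291

z* = 2.576
Margin = z* · SE = 2.576 · 0.02291 = 0.0590

CI: 0.901 ± 0.0590 = (0.842, 0.960)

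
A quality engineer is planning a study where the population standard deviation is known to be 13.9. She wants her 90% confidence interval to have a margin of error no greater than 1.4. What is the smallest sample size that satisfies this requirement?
n ≥ 267

For margin E ≤ 1.4:
n ≥ (z* · σ / E)²
n ≥ (1.645 · 13.9 / 1.4)²
n ≥ 266.75

Minimum n = 267 (rounding up)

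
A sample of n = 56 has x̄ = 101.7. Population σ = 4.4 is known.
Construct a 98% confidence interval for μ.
(100.33, 103.07)

z-interval (σ known):
z* = 2.326 for 98% confidence

Margin of error = z* · σ/√n = 2.326 · 4.4/√56 = 1.37

CI: (101.7 - 1.37, 101.7 + 1.37) = (100.33, 103.07)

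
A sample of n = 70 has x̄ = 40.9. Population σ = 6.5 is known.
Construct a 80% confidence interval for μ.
(39.90, 41.90)

z-interval (σ known):
z* = 1.282 for 80% confidence

Margin of error = z* · σ/√n = 1.282 · 6.5/√70 = 1.00

CI: (40.9 - 1.00, 40.9 + 1.00) = (39.90, 41.90)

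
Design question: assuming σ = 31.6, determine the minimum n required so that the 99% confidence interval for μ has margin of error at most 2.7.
n ≥ 909

For margin E ≤ 2.7:
n ≥ (z* · σ / E)²
n ≥ (2.576 · 31.6 / 2.7)²
n ≥ 908.95

Minimum n = 909 (rounding up)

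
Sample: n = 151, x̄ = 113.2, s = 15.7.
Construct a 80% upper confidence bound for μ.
μ ≤ 114.28

Upper bound (one-sided):
t* = 0.844 (one-sided for 80%)
Upper bound = x̄ + t* · s/√n = 113.2 + 0.844 · 15.7/√151 = 114.28

We are 80% confident that μ ≤ 114.28.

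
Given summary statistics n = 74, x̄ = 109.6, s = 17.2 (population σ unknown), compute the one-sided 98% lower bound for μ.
μ ≥ 105.42

Lower bound (one-sided):
t* = 2.091 (one-sided for 98%)
Lower bound = x̄ - t* · s/√n = 109.6 - 2.091 · 17.2/√74 = 105.42

We are 98% confident that μ ≥ 105.42.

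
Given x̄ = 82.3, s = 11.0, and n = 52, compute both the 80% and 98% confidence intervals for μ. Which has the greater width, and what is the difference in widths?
98% CI is wider by 3.37

df = 51
80% CI: t* = 1.298, (80.32, 84.28), width = 2 · t* · s/√n = 3.96
98% CI: t* = 2.402, (78.64, 85.96), width = 2 · t* · s/√n = 7.33

The 98% CI is wider by 7.33 - 3.96 = 3.37.
Higher confidence requires a wider interval.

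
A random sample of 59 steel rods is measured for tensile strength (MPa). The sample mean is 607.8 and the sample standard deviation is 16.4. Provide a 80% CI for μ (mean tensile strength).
(605.03, 610.57)

t-interval (σ unknown):
df = n - 1 = 58
t* = 1.296 for 80% confidence

Margin of error = t* · s/√n = 1.296 · 16.4/√59 = 2.77

CI: (605.03, 610.57)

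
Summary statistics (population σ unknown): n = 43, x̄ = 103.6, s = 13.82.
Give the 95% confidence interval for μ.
(99.35, 107.85)

t-interval (σ unknown):
df = n - 1 = 42
t* = 2.018 for 95% confidence

Margin of error = t* · s/√n = 2.018 · 13.82/√43 = 4.25

CI: (99.35, 107.85)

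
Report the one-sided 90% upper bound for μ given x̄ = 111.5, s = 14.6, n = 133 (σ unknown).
μ ≤ 113.13

Upper bound (one-sided):
t* = 1.288 (one-sided for 90%)
Upper bound = x̄ + t* · s/√n = 111.5 + 1.288 · 14.6/√133 = 113.13

We are 90% confident that μ ≤ 113.13.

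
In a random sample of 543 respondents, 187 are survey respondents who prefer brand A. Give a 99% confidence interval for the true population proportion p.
(0.292, 0.397)

Proportion CI:
p̂ = 187/543 = 0.34438
SE = √(p̂(1-p̂)/n) = √(0.34438 · 0.65562 / 543) = 0.02039

z* = 2.576
Margin = z* · SE = 2.576 · 0.02039 = 0.0525

CI: 0.34438 ± 0.0525 = (0.292, 0.397)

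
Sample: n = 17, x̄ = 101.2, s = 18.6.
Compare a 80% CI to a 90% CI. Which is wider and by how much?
90% CI is wider by 3.69

df = 16
80% CI: t* = 1.337, (95.17, 107.23), width = 2 · t* · s/√n = 12.06
90% CI: t* = 1.746, (93.32, 109.08), width = 2 · t* · s/√n = 15.75

The 90% CI is wider by 15.75 - 12.06 = 3.69.
Higher confidence requires a wider interval.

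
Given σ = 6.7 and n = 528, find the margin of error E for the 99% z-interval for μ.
Margin of error = 0.75

Margin of error = z* · σ/√n
= 2.576 · 6.7/√528
= 2.576 · 6.7/22.9783
= 0.75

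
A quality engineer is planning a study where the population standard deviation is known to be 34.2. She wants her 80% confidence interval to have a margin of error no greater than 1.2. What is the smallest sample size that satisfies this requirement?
n ≥ 1335

For margin E ≤ 1.2:
n ≥ (z* · σ / E)²
n ≥ (1.282 · 34.2 / 1.2)²
n ≥ 1334.95

Minimum n = 1335 (rounding up)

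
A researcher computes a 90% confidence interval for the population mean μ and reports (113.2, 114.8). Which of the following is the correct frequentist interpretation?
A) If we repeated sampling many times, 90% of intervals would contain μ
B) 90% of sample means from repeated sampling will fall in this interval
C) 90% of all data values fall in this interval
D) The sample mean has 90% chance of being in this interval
A

A) Correct — this is the frequentist long-run coverage interpretation.
B) Wrong — coverage applies to intervals containing μ, not to future x̄ values.
C) Wrong — a CI is about the parameter μ, not individual data values.
D) Wrong — x̄ is observed and sits in the interval by construction.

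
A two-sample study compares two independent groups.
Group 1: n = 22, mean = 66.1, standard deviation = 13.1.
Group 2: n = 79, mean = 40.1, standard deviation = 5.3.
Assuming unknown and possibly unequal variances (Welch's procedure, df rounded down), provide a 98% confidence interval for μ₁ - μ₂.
(18.84, 33.16)

Difference: x̄₁ - x̄₂ = 26.00
SE = √(s₁²/n₁ + s₂²/n₂) = √(13.1²/22 + 5.3²/79) = 2.8559
df = 22.95 → 22 (Welch–Satterthwaite, rounded down)
t* = 2.508

CI: 26.00 ± 2.508 · 2.8559 = 26.00 ± 7.16 = (18.84, 33.16)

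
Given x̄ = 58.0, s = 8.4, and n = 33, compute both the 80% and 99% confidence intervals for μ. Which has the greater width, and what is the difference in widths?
99% CI is wider by 4.18

df = 32
80% CI: t* = 1.309, (56.09, 59.91), width = 2 · t* · s/√n = 3.83
99% CI: t* = 2.738, (54.00, 62.00), width = 2 · t* · s/√n = 8.01

The 99% CI is wider by 8.01 - 3.83 = 4.18.
Higher confidence requires a wider interval.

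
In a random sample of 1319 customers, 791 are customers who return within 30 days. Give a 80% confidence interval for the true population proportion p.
(0.582, 0.617)

Proportion CI:
p̂ = 791/1319 = 0.59970
SE = √(p̂(1-p̂)/n) = √(0.59970 · 0.40030 / 1319) = 0.01349

z* = 1.282
Margin = z* · SE = 1.282 · 0.01349 = 0.0173

CI: 0.59970 ± 0.0173 = (0.582, 0.617)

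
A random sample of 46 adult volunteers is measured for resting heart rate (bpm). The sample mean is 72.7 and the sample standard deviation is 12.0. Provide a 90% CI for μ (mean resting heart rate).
(69.73, 75.67)

t-interval (σ unknown):
df = n - 1 = 45
t* = 1.679 for 90% confidence

Margin of error = t* · s/√n = 1.679 · 12.0/√46 = 2.97

CI: (69.73, 75.67)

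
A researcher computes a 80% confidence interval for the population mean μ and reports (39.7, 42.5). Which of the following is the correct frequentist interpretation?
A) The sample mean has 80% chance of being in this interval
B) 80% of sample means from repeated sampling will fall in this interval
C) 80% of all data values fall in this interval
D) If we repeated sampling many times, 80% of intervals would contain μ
D

A) Wrong — x̄ is observed and sits in the interval by construction.
B) Wrong — coverage applies to intervals containing μ, not to future x̄ values.
C) Wrong — a CI is about the parameter μ, not individual data values.
D) Correct — this is the frequentist long-run coverage interpretation.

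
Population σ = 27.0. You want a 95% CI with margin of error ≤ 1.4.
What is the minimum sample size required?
n ≥ 1429

For margin E ≤ 1.4:
n ≥ (z* · σ / E)²
n ≥ (1.960 · 27.0 / 1.4)²
n ≥ 1428.84

Minimum n = 1429 (rounding up)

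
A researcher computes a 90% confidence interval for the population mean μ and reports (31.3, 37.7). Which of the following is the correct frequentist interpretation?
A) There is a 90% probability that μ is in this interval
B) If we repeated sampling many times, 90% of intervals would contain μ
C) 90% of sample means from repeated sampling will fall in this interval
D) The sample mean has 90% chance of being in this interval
B

A) Wrong — μ is fixed; the randomness lives in the interval, not in μ.
B) Correct — this is the frequentist long-run coverage interpretation.
C) Wrong — coverage applies to intervals containing μ, not to future x̄ values.
D) Wrong — x̄ is observed and sits in the interval by construction.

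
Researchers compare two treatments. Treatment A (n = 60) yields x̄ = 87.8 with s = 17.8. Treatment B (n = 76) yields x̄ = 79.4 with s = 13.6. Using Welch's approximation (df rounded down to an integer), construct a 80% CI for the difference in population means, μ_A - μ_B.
(4.82, 11.98)

Difference: x̄₁ - x̄₂ = 8.40
SE = √(s₁²/n₁ + s₂²/n₂) = √(17.8²/60 + 13.6²/76) = 2.7775
df = 107.89 → 107 (Welch–Satterthwaite, rounded down)
t* = 1.290

CI: 8.40 ± 1.290 · 2.7775 = 8.40 ± 3.58 = (4.82, 11.98)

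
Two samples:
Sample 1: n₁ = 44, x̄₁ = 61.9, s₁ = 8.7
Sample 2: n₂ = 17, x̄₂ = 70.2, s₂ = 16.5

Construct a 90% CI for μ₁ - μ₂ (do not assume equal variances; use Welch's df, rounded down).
(-15.58, -1.02)

Difference: x̄₁ - x̄₂ = -8.30
SE = √(s₁²/n₁ + s₂²/n₂) = √(8.7²/44 + 16.5²/17) = 4.2113
df = 19.54 → 19 (Welch–Satterthwaite, rounded down)
t* = 1.729

CI: -8.30 ± 1.729 · 4.2113 = -8.30 ± 7.28 = (-15.58, -1.02)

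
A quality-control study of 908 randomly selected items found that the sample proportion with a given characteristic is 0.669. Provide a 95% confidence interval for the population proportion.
(0.638, 0.700)

Proportion CI:
SE = √(p̂(1-p̂)/n) = √(0.669 · 0.331 / 908) = 0.01562

z* = 1.960
Margin = z* · SE = 1.960 · 0.01562 = 0.0306

CI: 0.669 ± 0.0306 = (0.638, 0.700)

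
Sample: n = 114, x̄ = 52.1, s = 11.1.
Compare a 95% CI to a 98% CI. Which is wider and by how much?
98% CI is wider by 0.79

df = 113
95% CI: t* = 1.981, (50.04, 54.16), width = 2 · t* · s/√n = 4.12
98% CI: t* = 2.360, (49.65, 54.55), width = 2 · t* · s/√n = 4.91

The 98% CI is wider by 4.91 - 4.12 = 0.79.
Higher confidence requires a wider interval.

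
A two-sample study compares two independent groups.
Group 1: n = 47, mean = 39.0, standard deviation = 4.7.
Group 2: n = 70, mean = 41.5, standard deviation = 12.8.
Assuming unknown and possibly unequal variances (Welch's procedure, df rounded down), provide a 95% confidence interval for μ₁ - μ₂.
(-5.83, 0.83)

Difference: x̄₁ - x̄₂ = -2.50
SE = √(s₁²/n₁ + s₂²/n₂) = √(4.7²/47 + 12.8²/70) = 1.6765
df = 93.82 → 93 (Welch–Satterthwaite, rounded down)
t* = 1.986

CI: -2.50 ± 1.986 · 1.6765 = -2.50 ± 3.33 = (-5.83, 0.83)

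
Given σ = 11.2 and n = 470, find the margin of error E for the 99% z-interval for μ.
Margin of error = 1.33

Margin of error = z* · σ/√n
= 2.576 · 11.2/√470
= 2.576 · 11.2/21.6795
= 1.33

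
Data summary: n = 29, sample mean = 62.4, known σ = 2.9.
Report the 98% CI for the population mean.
(61.15, 63.65)

z-interval (σ known):
z* = 2.326 for 98% confidence

Margin of error = z* · σ/√n = 2.326 · 2.9/√29 = 1.25

CI: (62.4 - 1.25, 62.4 + 1.25) = (61.15, 63.65)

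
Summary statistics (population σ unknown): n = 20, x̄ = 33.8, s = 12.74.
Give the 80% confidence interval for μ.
(30.02, 37.58)

t-interval (σ unknown):
df = n - 1 = 19
t* = 1.328 for 80% confidence

Margin of error = t* · s/√n = 1.328 · 12.74/√20 = 3.78

CI: (30.02, 37.58)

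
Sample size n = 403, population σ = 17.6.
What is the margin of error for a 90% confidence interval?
Margin of error = 1.44

Margin of error = z* · σ/√n
= 1.645 · 17.6/√403
= 1.645 · 17.6/20.0749
= 1.44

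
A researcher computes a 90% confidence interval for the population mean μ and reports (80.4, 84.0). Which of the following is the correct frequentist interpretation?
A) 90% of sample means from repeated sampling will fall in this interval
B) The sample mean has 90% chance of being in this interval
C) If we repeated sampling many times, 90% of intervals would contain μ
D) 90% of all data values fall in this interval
C

A) Wrong — coverage applies to intervals containing μ, not to future x̄ values.
B) Wrong — x̄ is observed and sits in the interval by construction.
C) Correct — this is the frequentist long-run coverage interpretation.
D) Wrong — a CI is about the parameter μ, not individual data values.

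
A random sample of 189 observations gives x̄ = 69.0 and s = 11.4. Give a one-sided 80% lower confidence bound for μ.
μ ≥ 68.30

Lower bound (one-sided):
t* = 0.844 (one-sided for 80%)
Lower bound = x̄ - t* · s/√n = 69.0 - 0.844 · 11.4/√189 = 68.30

We are 80% confident that μ ≥ 68.30.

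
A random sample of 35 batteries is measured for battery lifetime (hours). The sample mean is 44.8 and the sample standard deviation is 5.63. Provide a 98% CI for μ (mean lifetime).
(42.48, 47.12)

t-interval (σ unknown):
df = n - 1 = 34
t* = 2.441 for 98% confidence

Margin of error = t* · s/√n = 2.441 · 5.63/√35 = 2.32

CI: (42.48, 47.12)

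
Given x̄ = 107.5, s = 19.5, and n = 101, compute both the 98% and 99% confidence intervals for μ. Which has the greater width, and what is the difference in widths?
99% CI is wider by 1.02

df = 100
98% CI: t* = 2.364, (102.91, 112.09), width = 2 · t* · s/√n = 9.17
99% CI: t* = 2.626, (102.40, 112.60), width = 2 · t* · s/√n = 10.19

The 99% CI is wider by 10.19 - 9.17 = 1.02.
Higher confidence requires a wider interval.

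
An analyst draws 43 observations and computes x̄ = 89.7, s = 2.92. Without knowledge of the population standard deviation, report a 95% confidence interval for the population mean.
(88.80, 90.60)

t-interval (σ unknown):
df = n - 1 = 42
t* = 2.018 for 95% confidence

Margin of error = t* · s/√n = 2.018 · 2.92/√43 = 0.90

CI: (88.80, 90.60)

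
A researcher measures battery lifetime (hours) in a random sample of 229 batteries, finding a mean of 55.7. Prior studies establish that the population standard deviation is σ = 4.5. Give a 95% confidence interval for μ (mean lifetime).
(55.12, 56.28)

z-interval (σ known):
z* = 1.960 for 95% confidence

Margin of error = z* · σ/√n = 1.960 · 4.5/√229 = 0.58

CI: (55.7 - 0.58, 55.7 + 0.58) = (55.12, 56.28)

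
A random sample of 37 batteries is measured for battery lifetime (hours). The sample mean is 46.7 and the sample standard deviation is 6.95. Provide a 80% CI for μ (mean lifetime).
(45.21, 48.19)

t-interval (σ unknown):
df = n - 1 = 36
t* = 1.306 for 80% confidence

Margin of error = t* · s/√n = 1.306 · 6.95/√37 = 1.49

CI: (45.21, 48.19)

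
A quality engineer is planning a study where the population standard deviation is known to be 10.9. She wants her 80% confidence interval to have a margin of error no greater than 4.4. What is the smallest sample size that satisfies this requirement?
n ≥ 11

For margin E ≤ 4.4:
n ≥ (z* · σ / E)²
n ≥ (1.282 · 10.9 / 4.4)²
n ≥ 10.09

Minimum n = 11 (rounding up)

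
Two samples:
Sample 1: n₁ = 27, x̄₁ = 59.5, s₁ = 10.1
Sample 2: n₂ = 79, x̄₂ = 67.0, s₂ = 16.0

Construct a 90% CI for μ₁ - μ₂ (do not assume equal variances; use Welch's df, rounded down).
(-11.91, -3.09)

Difference: x̄₁ - x̄₂ = -7.50
SE = √(s₁²/n₁ + s₂²/n₂) = √(10.1²/27 + 16.0²/79) = 2.6493
df = 72.06 → 72 (Welch–Satterthwaite, rounded down)
t* = 1.666

CI: -7.50 ± 1.666 · 2.6493 = -7.50 ± 4.41 = (-11.91, -3.09)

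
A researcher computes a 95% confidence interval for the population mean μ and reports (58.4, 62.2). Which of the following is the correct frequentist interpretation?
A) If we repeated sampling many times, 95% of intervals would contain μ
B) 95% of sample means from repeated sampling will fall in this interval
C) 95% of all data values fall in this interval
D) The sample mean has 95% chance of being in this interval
A

A) Correct — this is the frequentist long-run coverage interpretation.
B) Wrong — coverage applies to intervals containing μ, not to future x̄ values.
C) Wrong — a CI is about the parameter μ, not individual data values.
D) Wrong — x̄ is observed and sits in the interval by construction.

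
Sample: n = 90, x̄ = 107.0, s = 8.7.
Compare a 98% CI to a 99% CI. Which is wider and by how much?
99% CI is wider by 0.48

df = 89
98% CI: t* = 2.369, (104.83, 109.17), width = 2 · t* · s/√n = 4.35
99% CI: t* = 2.632, (104.59, 109.41), width = 2 · t* · s/√n = 4.83

The 99% CI is wider by 4.83 - 4.35 = 0.48.
Higher confidence requires a wider interval.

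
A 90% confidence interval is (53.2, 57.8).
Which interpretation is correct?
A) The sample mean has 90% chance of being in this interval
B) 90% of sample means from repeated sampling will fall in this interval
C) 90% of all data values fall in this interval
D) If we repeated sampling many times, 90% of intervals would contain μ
D

A) Wrong — x̄ is observed and sits in the interval by construction.
B) Wrong — coverage applies to intervals containing μ, not to future x̄ values.
C) Wrong — a CI is about the parameter μ, not individual data values.
D) Correct — this is the frequentist long-run coverage interpretation.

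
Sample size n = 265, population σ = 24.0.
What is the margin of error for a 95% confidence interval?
Margin of error = 2.89

Margin of error = z* · σ/√n
= 1.960 · 24.0/√265
= 1.960 · 24.0/16.2788
= 2.89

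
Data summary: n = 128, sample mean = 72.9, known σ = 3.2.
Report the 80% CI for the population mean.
(72.54, 73.26)

z-interval (σ known):
z* = 1.282 for 80% confidence

Margin of error = z* · σ/√n = 1.282 · 3.2/√128 = 0.36

CI: (72.9 - 0.36, 72.9 + 0.36) = (72.54, 73.26)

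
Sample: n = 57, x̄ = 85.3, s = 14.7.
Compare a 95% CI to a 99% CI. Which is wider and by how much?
99% CI is wider by 2.59

df = 56
95% CI: t* = 2.003, (81.40, 89.20), width = 2 · t* · s/√n = 7.80
99% CI: t* = 2.667, (80.11, 90.49), width = 2 · t* · s/√n = 10.39

The 99% CI is wider by 10.39 - 7.80 = 2.59.
Higher confidence requires a wider interval.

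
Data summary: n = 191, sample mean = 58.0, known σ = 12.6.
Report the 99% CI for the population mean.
(55.65, 60.35)

z-interval (σ known):
z* = 2.576 for 99% confidence

Margin of error = z* · σ/√n = 2.576 · 12.6/√191 = 2.35

CI: (58.0 - 2.35, 58.0 + 2.35) = (55.65, 60.35)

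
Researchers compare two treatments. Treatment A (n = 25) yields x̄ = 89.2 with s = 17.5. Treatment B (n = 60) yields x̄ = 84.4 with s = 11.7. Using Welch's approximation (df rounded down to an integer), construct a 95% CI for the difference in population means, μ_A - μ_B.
(-2.96, 12.56)

Difference: x̄₁ - x̄₂ = 4.80
SE = √(s₁²/n₁ + s₂²/n₂) = √(17.5²/25 + 11.7²/60) = 3.8120
df = 33.30 → 33 (Welch–Satterthwaite, rounded down)
t* = 2.035

CI: 4.80 ± 2.035 · 3.8120 = 4.80 ± 7.76 = (-2.96, 12.56)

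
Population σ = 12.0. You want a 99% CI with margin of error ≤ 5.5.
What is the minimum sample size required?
n ≥ 32

For margin E ≤ 5.5:
n ≥ (z* · σ / E)²
n ≥ (2.576 · 12.0 / 5.5)²
n ≥ 31.59

Minimum n = 32 (rounding up)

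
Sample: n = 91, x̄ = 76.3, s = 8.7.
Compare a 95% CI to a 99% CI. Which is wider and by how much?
99% CI is wider by 1.18

df = 90
95% CI: t* = 1.987, (74.49, 78.11), width = 2 · t* · s/√n = 3.62
99% CI: t* = 2.632, (73.90, 78.70), width = 2 · t* · s/√n = 4.80

The 99% CI is wider by 4.80 - 3.62 = 1.18.
Higher confidence requires a wider interval.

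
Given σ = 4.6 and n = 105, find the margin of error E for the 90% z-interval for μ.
Margin of error = 0.74

Margin of error = z* · σ/√n
= 1.645 · 4.6/√105
= 1.645 · 4.6/10.2470
= 0.74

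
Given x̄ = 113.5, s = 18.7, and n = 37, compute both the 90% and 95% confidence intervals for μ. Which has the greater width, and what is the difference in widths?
95% CI is wider by 2.09

df = 36
90% CI: t* = 1.688, (108.31, 118.69), width = 2 · t* · s/√n = 10.38
95% CI: t* = 2.028, (107.27, 119.73), width = 2 · t* · s/√n = 12.47

The 95% CI is wider by 12.47 - 10.38 = 2.09.
Higher confidence requires a wider interval.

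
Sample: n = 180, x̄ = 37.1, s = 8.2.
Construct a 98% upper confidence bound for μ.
μ ≤ 38.36

Upper bound (one-sided):
t* = 2.069 (one-sided for 98%)
Upper bound = x̄ + t* · s/√n = 37.1 + 2.069 · 8.2/√180 = 38.36

We are 98% confident that μ ≤ 38.36.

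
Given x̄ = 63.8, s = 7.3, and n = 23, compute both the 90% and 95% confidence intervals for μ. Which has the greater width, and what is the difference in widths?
95% CI is wider by 1.08

df = 22
90% CI: t* = 1.717, (61.19, 66.41), width = 2 · t* · s/√n = 5.23
95% CI: t* = 2.074, (60.64, 66.96), width = 2 · t* · s/√n = 6.31

The 95% CI is wider by 6.31 - 5.23 = 1.08.
Higher confidence requires a wider interval.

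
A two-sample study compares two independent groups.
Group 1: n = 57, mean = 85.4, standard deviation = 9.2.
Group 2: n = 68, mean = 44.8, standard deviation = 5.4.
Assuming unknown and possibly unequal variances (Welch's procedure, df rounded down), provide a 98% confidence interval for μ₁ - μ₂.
(37.32, 43.88)

Difference: x̄₁ - x̄₂ = 40.60
SE = √(s₁²/n₁ + s₂²/n₂) = √(9.2²/57 + 5.4²/68) = 1.3834
df = 86.95 → 86 (Welch–Satterthwaite, rounded down)
t* = 2.370

CI: 40.60 ± 2.370 · 1.3834 = 40.60 ± 3.28 = (37.32, 43.88)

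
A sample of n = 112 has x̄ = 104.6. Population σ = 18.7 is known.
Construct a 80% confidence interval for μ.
(102.33, 106.87)

z-interval (σ known):
z* = 1.282 for 80% confidence

Margin of error = z* · σ/√n = 1.282 · 18.7/√112 = 2.27

CI: (104.6 - 2.27, 104.6 + 2.27) = (102.33, 106.87)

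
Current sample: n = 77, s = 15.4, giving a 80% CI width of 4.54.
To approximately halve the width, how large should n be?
n ≈ 308

CI width ∝ 1/√n
To reduce width by factor 2, need √n to grow by 2 → need 2² = 4 times as many samples.

Current: n = 77, width = 4.54
New: n = 308, width ≈ 2.25

Width reduced by factor of 4.54/2.25 = 2.02.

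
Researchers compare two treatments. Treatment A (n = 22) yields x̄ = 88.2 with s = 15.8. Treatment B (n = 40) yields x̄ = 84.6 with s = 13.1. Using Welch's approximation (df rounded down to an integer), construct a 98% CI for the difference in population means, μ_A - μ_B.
(-6.01, 13.21)

Difference: x̄₁ - x̄₂ = 3.60
SE = √(s₁²/n₁ + s₂²/n₂) = √(15.8²/22 + 13.1²/40) = 3.9544
df = 37.03 → 37 (Welch–Satterthwaite, rounded down)
t* = 2.431

CI: 3.60 ± 2.431 · 3.9544 = 3.60 ± 9.61 = (-6.01, 13.21)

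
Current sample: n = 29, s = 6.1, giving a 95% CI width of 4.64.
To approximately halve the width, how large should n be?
n ≈ 116

CI width ∝ 1/√n
To reduce width by factor 2, need √n to grow by 2 → need 2² = 4 times as many samples.

Current: n = 29, width = 4.64
New: n = 116, width ≈ 2.24

Width reduced by factor of 4.64/2.24 = 2.07.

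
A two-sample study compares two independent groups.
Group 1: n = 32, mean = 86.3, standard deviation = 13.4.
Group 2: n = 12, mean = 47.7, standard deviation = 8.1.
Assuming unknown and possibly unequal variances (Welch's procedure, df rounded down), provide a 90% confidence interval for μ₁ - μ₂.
(32.96, 44.24)

Difference: x̄₁ - x̄₂ = 38.60
SE = √(s₁²/n₁ + s₂²/n₂) = √(13.4²/32 + 8.1²/12) = 3.3285
df = 32.88 → 32 (Welch–Satterthwaite, rounded down)
t* = 1.694

CI: 38.60 ± 1.694 · 3.3285 = 38.60 ± 5.64 = (32.96, 44.24)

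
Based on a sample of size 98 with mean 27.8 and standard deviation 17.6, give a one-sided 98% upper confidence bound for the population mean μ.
μ ≤ 31.50

Upper bound (one-sided):
t* = 2.082 (one-sided for 98%)
Upper bound = x̄ + t* · s/√n = 27.8 + 2.082 · 17.6/√98 = 31.50

We are 98% confident that μ ≤ 31.50.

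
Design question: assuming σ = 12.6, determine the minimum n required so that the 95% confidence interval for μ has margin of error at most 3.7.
n ≥ 45

For margin E ≤ 3.7:
n ≥ (z* · σ / E)²
n ≥ (1.960 · 12.6 / 3.7)²
n ≥ 44.55

Minimum n = 45 (rounding up)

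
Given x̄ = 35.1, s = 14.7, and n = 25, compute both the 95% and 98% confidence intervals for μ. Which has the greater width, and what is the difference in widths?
98% CI is wider by 2.51

df = 24
95% CI: t* = 2.064, (29.03, 41.17), width = 2 · t* · s/√n = 12.14
98% CI: t* = 2.492, (27.77, 42.43), width = 2 · t* · s/√n = 14.65

The 98% CI is wider by 14.65 - 12.14 = 2.51.
Higher confidence requires a wider interval.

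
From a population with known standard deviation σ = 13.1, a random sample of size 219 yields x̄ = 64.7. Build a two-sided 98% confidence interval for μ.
(62.64, 66.76)

z-interval (σ known):
z* = 2.326 for 98% confidence

Margin of error = z* · σ/√n = 2.326 · 13.1/√219 = 2.06

CI: (64.7 - 2.06, 64.7 + 2.06) = (62.64, 66.76)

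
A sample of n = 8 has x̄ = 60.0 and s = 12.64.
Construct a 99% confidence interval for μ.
(44.36, 75.64)

t-interval (σ unknown):
df = n - 1 = 7
t* = 3.499 for 99% confidence

Margin of error = t* · s/√n = 3.499 · 12.64/√8 = 15.64

CI: (44.36, 75.64)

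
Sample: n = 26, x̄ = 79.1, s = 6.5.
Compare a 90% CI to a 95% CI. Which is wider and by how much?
95% CI is wider by 0.90

df = 25
90% CI: t* = 1.708, (76.92, 81.28), width = 2 · t* · s/√n = 4.35
95% CI: t* = 2.060, (76.47, 81.73), width = 2 · t* · s/√n = 5.25

The 95% CI is wider by 5.25 - 4.35 = 0.90.
Higher confidence requires a wider interval.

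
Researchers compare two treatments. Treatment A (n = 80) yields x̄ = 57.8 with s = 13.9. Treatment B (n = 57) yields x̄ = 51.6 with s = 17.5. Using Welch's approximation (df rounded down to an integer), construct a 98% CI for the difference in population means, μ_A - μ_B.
(-0.39, 12.79)

Difference: x̄₁ - x̄₂ = 6.20
SE = √(s₁²/n₁ + s₂²/n₂) = √(13.9²/80 + 17.5²/57) = 2.7907
df = 102.92 → 102 (Welch–Satterthwaite, rounded down)
t* = 2.363

CI: 6.20 ± 2.363 · 2.7907 = 6.20 ± 6.59 = (-0.39, 12.79)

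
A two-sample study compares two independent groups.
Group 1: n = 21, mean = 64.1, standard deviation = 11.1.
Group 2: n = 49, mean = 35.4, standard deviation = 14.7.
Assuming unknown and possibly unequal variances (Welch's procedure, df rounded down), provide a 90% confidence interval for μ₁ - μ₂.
(23.32, 34.08)

Difference: x̄₁ - x̄₂ = 28.70
SE = √(s₁²/n₁ + s₂²/n₂) = √(11.1²/21 + 14.7²/49) = 3.2058
df = 49.67 → 49 (Welch–Satterthwaite, rounded down)
t* = 1.677

CI: 28.70 ± 1.677 · 3.2058 = 28.70 ± 5.38 = (23.32, 34.08)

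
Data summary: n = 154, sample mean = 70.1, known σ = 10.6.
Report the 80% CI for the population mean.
(69.00, 71.20)

z-interval (σ known):
z* = 1.282 for 80% confidence

Margin of error = z* · σ/√n = 1.282 · 10.6/√154 = 1.10

CI: (70.1 - 1.10, 70.1 + 1.10) = (69.00, 71.20)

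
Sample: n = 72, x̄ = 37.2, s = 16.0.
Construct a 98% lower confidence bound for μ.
μ ≥ 33.26

Lower bound (one-sided):
t* = 2.092 (one-sided for 98%)
Lower bound = x̄ - t* · s/√n = 37.2 - 2.092 · 16.0/√72 = 33.26

We are 98% confident that μ ≥ 33.26.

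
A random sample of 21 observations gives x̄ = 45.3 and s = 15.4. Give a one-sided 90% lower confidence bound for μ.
μ ≥ 40.85

Lower bound (one-sided):
t* = 1.325 (one-sided for 90%)
Lower bound = x̄ - t* · s/√n = 45.3 - 1.325 · 15.4/√21 = 40.85

We are 90% confident that μ ≥ 40.85.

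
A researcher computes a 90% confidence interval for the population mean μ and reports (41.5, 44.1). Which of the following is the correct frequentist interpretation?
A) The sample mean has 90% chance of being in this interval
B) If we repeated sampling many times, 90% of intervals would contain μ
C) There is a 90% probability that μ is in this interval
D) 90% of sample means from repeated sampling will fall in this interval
B

A) Wrong — x̄ is observed and sits in the interval by construction.
B) Correct — this is the frequentist long-run coverage interpretation.
C) Wrong — μ is fixed; the randomness lives in the interval, not in μ.
D) Wrong — coverage applies to intervals containing μ, not to future x̄ values.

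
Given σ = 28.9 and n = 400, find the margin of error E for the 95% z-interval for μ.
Margin of error = 2.83

Margin of error = z* · σ/√n
= 1.960 · 28.9/√400
= 1.960 · 28.9/20.0000
= 2.83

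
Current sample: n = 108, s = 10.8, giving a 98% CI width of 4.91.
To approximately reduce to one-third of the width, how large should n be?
n ≈ 972

CI width ∝ 1/√n
To reduce width by factor 3, need √n to grow by 3 → need 3² = 9 times as many samples.

Current: n = 108, width = 4.91
New: n = 972, width ≈ 1.61

Width reduced by factor of 4.91/1.61 = 3.05.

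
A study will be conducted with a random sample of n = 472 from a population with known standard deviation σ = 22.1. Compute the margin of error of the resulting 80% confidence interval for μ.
Margin of error = 1.30

Margin of error = z* · σ/√n
= 1.282 · 22.1/√472
= 1.282 · 22.1/21.7256
= 1.30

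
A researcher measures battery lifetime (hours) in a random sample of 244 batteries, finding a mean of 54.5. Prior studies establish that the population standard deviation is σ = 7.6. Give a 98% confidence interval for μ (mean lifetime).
(53.37, 55.63)

z-interval (σ known):
z* = 2.326 for 98% confidence

Margin of error = z* · σ/√n = 2.326 · 7.6/√244 = 1.13

CI: (54.5 - 1.13, 54.5 + 1.13) = (53.37, 55.63)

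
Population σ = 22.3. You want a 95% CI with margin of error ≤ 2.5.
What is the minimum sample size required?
n ≥ 306

For margin E ≤ 2.5:
n ≥ (z* · σ / E)²
n ≥ (1.960 · 22.3 / 2.5)²
n ≥ 305.66

Minimum n = 306 (rounding up)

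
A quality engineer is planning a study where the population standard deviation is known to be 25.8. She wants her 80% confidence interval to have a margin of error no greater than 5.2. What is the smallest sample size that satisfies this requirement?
n ≥ 41

For margin E ≤ 5.2:
n ≥ (z* · σ / E)²
n ≥ (1.282 · 25.8 / 5.2)²
n ≥ 40.46

Minimum n = 41 (rounding up)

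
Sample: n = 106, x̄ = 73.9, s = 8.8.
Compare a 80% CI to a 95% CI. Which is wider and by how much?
95% CI is wider by 1.18

df = 105
80% CI: t* = 1.290, (72.80, 75.00), width = 2 · t* · s/√n = 2.21
95% CI: t* = 1.983, (72.21, 75.59), width = 2 · t* · s/√n = 3.39

The 95% CI is wider by 3.39 - 2.21 = 1.18.
Higher confidence requires a wider interval.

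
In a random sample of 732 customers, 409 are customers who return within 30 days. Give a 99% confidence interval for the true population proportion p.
(0.511, 0.606)

Proportion CI:
p̂ = 409/732 = 0.55874
SE = √(p̂(1-p̂)/n) = √(0.55874 · 0.44126 / 732) = 0.01835

z* = 2.576
Margin = z* · SE = 2.576 · 0.01835 = 0.0473

CI: 0.55874 ± 0.0473 = (0.511, 0.606)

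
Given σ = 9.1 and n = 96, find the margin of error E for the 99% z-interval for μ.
Margin of error = 2.39

Margin of error = z* · σ/√n
= 2.576 · 9.1/√96
= 2.576 · 9.1/9.7980
= 2.39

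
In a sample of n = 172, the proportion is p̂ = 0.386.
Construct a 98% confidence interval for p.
(0.300, 0.472)

Proportion CI:
SE = √(p̂(1-p̂)/n) = √(0.386 · 0.614 / 172) = 0.03712

z* = 2.326
Margin = z* · SE = 2.326 · 0.03712 = 0.0863

CI: 0.386 ± 0.0863 = (0.300, 0.472)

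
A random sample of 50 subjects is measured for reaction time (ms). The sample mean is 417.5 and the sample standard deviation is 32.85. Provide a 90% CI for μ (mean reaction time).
(409.71, 425.29)

t-interval (σ unknown):
df = n - 1 = 49
t* = 1.677 for 90% confidence

Margin of error = t* · s/√n = 1.677 · 32.85/√50 = 7.79

CI: (409.71, 425.29)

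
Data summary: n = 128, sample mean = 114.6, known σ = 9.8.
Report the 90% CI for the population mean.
(113.18, 116.02)

z-interval (σ known):
z* = 1.645 for 90% confidence

Margin of error = z* · σ/√n = 1.645 · 9.8/√128 = 1.42

CI: (114.6 - 1.42, 114.6 + 1.42) = (113.18, 116.02)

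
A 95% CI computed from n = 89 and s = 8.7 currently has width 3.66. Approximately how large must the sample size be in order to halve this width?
n ≈ 356

CI width ∝ 1/√n
To reduce width by factor 2, need √n to grow by 2 → need 2² = 4 times as many samples.

Current: n = 89, width = 3.66
New: n = 356, width ≈ 1.81

Width reduced by factor of 3.66/1.81 = 2.02.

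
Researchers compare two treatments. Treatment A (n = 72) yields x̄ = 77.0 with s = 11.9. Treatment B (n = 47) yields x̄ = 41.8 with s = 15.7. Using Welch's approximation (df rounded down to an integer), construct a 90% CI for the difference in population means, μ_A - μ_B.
(30.73, 39.67)

Difference: x̄₁ - x̄₂ = 35.20
SE = √(s₁²/n₁ + s₂²/n₂) = √(11.9²/72 + 15.7²/47) = 2.6854
df = 79.71 → 79 (Welch–Satterthwaite, rounded down)
t* = 1.664

CI: 35.20 ± 1.664 · 2.6854 = 35.20 ± 4.47 = (30.73, 39.67)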